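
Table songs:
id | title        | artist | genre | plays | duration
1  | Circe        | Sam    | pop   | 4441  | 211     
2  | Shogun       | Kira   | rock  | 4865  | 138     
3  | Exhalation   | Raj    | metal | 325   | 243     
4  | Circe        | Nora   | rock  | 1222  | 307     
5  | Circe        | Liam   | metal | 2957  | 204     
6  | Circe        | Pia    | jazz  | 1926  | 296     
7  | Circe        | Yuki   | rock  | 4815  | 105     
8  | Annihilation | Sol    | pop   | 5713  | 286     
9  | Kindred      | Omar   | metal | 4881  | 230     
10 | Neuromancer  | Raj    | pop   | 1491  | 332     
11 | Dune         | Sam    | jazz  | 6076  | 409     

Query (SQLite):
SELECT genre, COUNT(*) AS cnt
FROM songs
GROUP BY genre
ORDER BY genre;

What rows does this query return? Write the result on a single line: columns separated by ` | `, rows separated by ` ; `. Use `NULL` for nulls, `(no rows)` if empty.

Partition songs by genre; compute COUNT(*) within each group.
  jazz: ids {6, 11} → COUNT(*)=2
  metal: ids {3, 5, 9} → COUNT(*)=3
  pop: ids {1, 8, 10} → COUNT(*)=3
  rock: ids {2, 4, 7} → COUNT(*)=3

jazz | 2 ; metal | 3 ; pop | 3 ; rock | 3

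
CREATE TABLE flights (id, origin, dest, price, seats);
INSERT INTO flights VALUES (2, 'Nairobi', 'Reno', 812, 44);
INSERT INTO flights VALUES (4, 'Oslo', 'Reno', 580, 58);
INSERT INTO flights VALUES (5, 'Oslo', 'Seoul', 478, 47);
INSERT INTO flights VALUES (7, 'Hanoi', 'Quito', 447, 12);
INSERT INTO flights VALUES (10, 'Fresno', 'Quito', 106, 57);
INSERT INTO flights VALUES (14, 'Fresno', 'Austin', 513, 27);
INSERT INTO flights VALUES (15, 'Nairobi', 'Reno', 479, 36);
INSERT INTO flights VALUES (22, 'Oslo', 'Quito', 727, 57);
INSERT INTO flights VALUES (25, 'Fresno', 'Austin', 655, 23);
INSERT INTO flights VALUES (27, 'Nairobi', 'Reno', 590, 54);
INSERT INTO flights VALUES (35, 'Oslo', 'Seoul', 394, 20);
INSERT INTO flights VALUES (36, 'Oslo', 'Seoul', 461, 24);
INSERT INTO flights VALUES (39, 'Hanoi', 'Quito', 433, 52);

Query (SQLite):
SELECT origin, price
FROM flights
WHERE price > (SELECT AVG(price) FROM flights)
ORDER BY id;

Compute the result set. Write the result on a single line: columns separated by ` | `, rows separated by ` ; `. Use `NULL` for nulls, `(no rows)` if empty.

Scalar subquery: AVG(price) over all flights rows = 513.461538 (≈; comparison uses full precision).
Keep rows where price > that value.

Nairobi | 812 ; Oslo | 580 ; Oslo | 727 ; Fresno | 655 ; Nairobi | 590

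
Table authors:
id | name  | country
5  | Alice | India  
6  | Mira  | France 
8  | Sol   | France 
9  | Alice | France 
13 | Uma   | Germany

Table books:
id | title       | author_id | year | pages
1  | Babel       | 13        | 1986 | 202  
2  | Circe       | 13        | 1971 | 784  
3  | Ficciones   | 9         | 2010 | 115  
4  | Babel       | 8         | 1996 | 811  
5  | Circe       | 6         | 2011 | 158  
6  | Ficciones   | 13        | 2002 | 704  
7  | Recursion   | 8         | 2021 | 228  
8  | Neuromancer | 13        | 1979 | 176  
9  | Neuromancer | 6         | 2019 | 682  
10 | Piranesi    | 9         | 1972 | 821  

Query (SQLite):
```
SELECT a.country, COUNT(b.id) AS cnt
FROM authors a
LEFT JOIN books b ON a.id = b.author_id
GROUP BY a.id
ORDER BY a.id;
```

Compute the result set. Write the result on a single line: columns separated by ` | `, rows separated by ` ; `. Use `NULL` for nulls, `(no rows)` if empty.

India | 0 ; France | 2 ; France | 2 ; France | 2 ; Germany | 4

LEFT JOIN keeps every authors row; unmatched ones get NULL for books columns.
Group by authors.id and compute COUNT(b.id). COUNT(col) of an all-NULL group is 0.
  5: ids {—} → COUNT(b.id)=0
  6: ids {5, 9} → COUNT(b.id)=2
  8: ids {4, 7} → COUNT(b.id)=2
  9: ids {3, 10} → COUNT(b.id)=2
  13: ids {1, 2, 6, 8} → COUNT(b.id)=4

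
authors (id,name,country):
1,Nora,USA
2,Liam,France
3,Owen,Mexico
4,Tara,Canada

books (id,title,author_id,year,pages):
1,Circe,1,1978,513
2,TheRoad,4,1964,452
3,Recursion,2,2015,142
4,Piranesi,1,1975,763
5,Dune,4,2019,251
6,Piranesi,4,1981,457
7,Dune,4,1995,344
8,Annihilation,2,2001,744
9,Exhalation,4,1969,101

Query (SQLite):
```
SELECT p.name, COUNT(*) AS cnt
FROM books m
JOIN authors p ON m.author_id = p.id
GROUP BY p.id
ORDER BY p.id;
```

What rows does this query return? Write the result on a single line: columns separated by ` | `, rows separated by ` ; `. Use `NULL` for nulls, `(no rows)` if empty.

Nora | 2 ; Liam | 2 ; Tara | 5

Join each books row to its authors via author_id.
Group joined rows by authors.id; compute COUNT(*) per group.
  1: ids {1, 4} → COUNT(*)=2
  2: ids {3, 8} → COUNT(*)=2
  4: ids {2, 5, 6, 7, 9} → COUNT(*)=5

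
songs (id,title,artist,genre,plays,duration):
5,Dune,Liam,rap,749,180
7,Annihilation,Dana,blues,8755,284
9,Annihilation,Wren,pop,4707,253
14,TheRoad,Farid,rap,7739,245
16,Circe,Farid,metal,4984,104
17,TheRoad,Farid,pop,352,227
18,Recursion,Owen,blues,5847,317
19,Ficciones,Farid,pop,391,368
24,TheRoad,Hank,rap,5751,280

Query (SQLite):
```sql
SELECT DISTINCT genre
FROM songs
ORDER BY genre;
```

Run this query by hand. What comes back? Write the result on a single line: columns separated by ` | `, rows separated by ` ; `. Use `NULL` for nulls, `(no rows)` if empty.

blues ; metal ; pop ; rap

Collect distinct genre values from songs.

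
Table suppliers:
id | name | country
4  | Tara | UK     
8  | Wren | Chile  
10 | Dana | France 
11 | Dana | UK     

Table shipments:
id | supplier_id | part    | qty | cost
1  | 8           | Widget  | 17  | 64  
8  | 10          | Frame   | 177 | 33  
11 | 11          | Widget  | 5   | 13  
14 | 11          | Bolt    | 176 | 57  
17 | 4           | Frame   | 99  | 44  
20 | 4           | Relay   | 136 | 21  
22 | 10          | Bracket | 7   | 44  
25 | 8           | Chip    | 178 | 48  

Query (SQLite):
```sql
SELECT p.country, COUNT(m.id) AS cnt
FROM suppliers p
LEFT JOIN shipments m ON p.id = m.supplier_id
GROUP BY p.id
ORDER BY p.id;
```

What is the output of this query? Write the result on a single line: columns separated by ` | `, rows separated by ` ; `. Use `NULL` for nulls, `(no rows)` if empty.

UK | 2 ; Chile | 2 ; France | 2 ; UK | 2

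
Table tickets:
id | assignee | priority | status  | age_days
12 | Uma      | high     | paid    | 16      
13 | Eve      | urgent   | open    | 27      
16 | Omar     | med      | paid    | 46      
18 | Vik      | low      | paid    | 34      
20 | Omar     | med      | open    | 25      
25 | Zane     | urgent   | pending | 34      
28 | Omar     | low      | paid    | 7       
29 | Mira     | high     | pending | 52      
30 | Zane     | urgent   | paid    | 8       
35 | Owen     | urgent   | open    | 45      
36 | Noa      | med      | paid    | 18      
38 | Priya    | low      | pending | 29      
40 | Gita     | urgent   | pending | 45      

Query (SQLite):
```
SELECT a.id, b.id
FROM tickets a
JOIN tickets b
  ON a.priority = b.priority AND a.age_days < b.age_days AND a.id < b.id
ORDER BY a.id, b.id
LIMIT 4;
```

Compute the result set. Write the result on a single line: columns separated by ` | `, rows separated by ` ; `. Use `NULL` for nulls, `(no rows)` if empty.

Pairs (a,b) with same priority, a.age_days < b.age_days, a.id < b.id.
priority groups: high:{12,29} low:{18,28,38} med:{16,20,36} urgent:{13,25,30,35,40}
Ordered by (a.id, b.id); first 4.

12 | 29 ; 13 | 25 ; 13 | 35 ; 13 | 40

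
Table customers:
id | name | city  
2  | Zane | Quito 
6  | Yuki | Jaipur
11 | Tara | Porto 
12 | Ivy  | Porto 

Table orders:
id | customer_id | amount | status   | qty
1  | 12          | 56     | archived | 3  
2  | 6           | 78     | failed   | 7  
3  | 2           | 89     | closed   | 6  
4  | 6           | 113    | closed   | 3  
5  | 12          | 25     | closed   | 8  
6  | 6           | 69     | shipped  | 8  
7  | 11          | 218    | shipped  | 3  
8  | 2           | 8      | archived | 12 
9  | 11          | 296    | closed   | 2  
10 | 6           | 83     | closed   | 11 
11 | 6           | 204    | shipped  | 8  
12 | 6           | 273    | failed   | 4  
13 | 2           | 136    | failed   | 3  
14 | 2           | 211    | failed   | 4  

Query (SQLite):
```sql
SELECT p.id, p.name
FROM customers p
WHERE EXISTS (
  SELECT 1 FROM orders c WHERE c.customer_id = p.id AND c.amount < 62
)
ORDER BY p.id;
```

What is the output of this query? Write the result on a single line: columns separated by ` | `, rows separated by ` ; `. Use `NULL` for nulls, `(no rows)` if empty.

For each customers row, check whether any orders with matching customer_id has amount < 62.
Keep rows where that is true.

2 | Zane ; 12 | Ivy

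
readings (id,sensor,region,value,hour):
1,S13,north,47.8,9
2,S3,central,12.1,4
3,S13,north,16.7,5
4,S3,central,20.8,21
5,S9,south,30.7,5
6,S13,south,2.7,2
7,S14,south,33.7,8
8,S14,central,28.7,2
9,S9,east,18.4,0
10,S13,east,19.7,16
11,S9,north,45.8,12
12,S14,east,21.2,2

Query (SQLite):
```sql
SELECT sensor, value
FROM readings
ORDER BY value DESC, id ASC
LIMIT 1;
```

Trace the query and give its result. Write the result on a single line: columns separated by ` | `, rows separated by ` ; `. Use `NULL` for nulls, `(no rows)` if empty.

S13 | 47.8

Sort by value desc, tiebreak id asc: (47.8, id=1), (45.8, id=11), (33.7, id=7), (30.7, id=5) …. Take first 1.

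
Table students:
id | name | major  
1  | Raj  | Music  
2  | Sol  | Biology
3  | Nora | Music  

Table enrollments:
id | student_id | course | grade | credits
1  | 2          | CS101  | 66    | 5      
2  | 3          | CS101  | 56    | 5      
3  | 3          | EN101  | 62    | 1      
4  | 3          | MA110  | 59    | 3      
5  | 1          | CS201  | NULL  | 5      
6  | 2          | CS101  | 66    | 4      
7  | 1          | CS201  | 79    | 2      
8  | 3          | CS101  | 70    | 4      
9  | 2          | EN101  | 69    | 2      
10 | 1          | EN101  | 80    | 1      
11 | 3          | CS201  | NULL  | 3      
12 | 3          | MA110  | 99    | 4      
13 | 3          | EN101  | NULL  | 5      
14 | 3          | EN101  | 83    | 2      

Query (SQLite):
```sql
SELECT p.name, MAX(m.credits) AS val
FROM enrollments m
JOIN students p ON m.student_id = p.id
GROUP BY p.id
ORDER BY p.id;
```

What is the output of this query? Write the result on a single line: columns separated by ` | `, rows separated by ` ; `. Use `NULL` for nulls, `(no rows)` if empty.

Join each enrollments row to its students via student_id.
Group joined rows by students.id; compute MAX(m.credits) per group.
  1: ids {5, 7, 10} → MAX(m.credits)=5
  2: ids {1, 6, 9} → MAX(m.credits)=5
  3: ids {2, 3, 4, 8, 11, 12, 13, 14} → MAX(m.credits)=5

Raj | 5 ; Sol | 5 ; Nora | 5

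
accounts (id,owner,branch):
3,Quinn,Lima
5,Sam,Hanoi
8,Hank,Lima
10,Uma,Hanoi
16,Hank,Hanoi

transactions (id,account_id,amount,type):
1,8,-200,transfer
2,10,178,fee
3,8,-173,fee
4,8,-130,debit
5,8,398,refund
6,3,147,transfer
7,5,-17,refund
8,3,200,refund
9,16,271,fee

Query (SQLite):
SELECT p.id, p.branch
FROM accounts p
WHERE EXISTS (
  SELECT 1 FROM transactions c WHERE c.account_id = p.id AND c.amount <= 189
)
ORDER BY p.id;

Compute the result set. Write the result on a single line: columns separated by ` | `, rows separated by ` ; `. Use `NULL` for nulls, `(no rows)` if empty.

3 | Lima ; 5 | Hanoi ; 8 | Lima ; 10 | Hanoi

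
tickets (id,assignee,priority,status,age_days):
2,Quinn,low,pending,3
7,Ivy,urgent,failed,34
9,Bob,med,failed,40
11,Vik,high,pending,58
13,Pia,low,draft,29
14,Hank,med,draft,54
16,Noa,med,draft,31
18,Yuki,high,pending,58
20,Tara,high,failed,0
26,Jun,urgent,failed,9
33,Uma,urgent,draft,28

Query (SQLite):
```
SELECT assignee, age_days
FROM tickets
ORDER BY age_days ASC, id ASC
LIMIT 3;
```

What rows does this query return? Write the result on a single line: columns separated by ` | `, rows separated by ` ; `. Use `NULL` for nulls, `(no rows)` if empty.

Tara | 0 ; Quinn | 3 ; Jun | 9

Sort by age_days asc, tiebreak id asc: (0, id=20), (3, id=2), (9, id=26), (28, id=33), (29, id=13), (31, id=16) …. Take first 3.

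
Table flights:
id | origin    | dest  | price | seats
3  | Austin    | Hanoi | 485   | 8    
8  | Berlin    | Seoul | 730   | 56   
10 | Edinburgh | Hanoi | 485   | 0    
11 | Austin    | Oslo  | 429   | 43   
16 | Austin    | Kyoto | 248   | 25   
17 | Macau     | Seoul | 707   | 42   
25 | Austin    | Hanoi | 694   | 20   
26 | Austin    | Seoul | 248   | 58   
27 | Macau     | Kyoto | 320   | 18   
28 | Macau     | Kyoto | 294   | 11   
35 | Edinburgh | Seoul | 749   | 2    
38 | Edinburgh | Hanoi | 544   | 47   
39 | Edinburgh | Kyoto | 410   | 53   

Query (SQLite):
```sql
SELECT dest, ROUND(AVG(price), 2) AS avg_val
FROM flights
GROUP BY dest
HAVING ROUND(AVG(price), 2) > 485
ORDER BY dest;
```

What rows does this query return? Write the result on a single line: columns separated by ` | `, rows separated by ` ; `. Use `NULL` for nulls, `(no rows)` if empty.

Partition flights by dest; compute ROUND(AVG(price), 2) within each group.
HAVING: keep groups where ROUND(AVG(price), 2) > 485.
  Hanoi: ids {3, 10, 25, 38} → ROUND(AVG(price), 2)=552
  Kyoto: ids {16, 27, 28, 39} → ROUND(AVG(price), 2)=318
  Oslo: ids {11} → ROUND(AVG(price), 2)=429
  Seoul: ids {8, 17, 26, 35} → ROUND(AVG(price), 2)=608.5

Hanoi | 552 ; Seoul | 608.5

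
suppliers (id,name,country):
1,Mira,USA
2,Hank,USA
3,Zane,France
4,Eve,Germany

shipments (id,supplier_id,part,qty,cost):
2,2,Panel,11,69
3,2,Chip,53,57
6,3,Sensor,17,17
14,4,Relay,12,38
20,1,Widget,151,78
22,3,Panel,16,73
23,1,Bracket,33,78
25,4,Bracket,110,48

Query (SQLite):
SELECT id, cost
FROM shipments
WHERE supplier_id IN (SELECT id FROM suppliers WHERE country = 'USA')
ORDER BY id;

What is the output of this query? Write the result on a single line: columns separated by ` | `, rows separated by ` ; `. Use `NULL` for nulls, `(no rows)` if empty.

Inner query: suppliers.id where country = 'USA'.
Outer: keep shipments rows whose supplier_id is in that set.
Inner query → {1, 2}

2 | 69 ; 3 | 57 ; 20 | 78 ; 23 | 78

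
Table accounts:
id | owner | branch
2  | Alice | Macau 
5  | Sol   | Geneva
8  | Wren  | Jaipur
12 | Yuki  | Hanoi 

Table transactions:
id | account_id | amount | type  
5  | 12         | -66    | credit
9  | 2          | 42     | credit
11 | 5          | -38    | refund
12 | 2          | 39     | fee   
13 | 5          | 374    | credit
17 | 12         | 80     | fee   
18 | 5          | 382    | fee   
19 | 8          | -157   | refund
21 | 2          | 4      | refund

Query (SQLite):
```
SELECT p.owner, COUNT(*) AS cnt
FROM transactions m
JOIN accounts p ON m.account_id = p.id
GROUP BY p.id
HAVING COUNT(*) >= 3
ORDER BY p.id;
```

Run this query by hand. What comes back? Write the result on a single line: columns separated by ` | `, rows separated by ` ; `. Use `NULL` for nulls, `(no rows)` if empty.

Alice | 3 ; Sol | 3

Join each transactions row to its accounts via account_id.
Group joined rows by accounts.id; compute COUNT(*) per group.
HAVING: keep groups with count ≥ 3.
  2: ids {9, 12, 21} → COUNT(*)=3
  5: ids {11, 13, 18} → COUNT(*)=3
  8: ids {19} → COUNT(*)=1
  12: ids {5, 17} → COUNT(*)=2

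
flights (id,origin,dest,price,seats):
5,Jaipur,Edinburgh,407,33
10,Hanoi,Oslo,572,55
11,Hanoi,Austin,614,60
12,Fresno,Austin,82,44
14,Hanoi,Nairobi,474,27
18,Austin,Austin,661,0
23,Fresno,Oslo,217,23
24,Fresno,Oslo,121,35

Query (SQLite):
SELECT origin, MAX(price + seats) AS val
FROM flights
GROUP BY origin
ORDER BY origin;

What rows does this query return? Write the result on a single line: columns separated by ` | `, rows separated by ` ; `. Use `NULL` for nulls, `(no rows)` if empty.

Austin | 661 ; Fresno | 240 ; Hanoi | 674 ; Jaipur | 440

For each row compute price + seats.
Group by origin; take MAX of the expression per group.
  Austin: ids {18} → MAX(price + seats)=661
  Fresno: ids {12, 23, 24} → MAX(price + seats)=240
  Hanoi: ids {10, 11, 14} → MAX(price + seats)=674
  Jaipur: ids {5} → MAX(price + seats)=440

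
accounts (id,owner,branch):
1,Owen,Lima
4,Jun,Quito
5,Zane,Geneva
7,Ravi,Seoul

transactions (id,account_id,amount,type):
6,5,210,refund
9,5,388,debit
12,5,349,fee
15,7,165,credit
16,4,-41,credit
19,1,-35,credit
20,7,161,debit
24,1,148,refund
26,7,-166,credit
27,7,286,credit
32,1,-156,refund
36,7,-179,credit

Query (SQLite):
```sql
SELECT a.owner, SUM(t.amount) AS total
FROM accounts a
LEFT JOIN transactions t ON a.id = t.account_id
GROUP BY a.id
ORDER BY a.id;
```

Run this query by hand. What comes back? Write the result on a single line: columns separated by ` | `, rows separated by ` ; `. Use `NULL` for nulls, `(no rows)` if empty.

Owen | -43 ; Jun | -41 ; Zane | 947 ; Ravi | 267

LEFT JOIN keeps every accounts row; unmatched ones get NULL for transactions columns.
Group by accounts.id and compute SUM(t.amount). SUM over an all-NULL group is NULL.
  1: ids {19, 24, 32} → SUM(t.amount)=-43
  4: ids {16} → SUM(t.amount)=-41
  5: ids {6, 9, 12} → SUM(t.amount)=947
  7: ids {15, 20, 26, 27, 36} → SUM(t.amount)=267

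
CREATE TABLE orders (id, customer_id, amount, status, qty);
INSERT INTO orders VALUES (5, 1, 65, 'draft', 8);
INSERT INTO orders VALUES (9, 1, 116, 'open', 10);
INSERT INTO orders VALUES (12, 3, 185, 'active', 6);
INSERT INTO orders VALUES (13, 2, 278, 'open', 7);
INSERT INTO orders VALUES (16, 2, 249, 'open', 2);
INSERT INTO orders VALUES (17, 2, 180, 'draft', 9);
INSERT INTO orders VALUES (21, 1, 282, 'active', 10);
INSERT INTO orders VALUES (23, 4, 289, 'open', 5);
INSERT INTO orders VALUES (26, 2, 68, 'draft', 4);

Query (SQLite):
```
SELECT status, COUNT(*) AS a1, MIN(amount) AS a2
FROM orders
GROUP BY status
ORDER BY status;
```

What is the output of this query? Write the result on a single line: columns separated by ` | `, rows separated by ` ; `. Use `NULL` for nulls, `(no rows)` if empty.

active | 2 | 185 ; draft | 3 | 65 ; open | 4 | 116

Group orders by status.
Per group compute: COUNT(*), MIN(amount).
  active: ids {12, 21} → COUNT(*)=2, MIN(amount)=185
  draft: ids {5, 17, 26} → COUNT(*)=3, MIN(amount)=65
  open: ids {9, 13, 16, 23} → COUNT(*)=4, MIN(amount)=116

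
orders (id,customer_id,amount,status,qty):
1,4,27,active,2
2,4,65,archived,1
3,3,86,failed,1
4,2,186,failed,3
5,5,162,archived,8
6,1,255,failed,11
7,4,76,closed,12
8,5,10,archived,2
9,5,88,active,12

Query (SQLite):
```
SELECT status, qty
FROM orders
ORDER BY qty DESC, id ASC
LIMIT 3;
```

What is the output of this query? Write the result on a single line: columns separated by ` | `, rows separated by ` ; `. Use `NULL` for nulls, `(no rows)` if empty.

closed | 12 ; active | 12 ; failed | 11

Sort by qty desc, tiebreak id asc: (12, id=7), (12, id=9), (11, id=6), (8, id=5), (3, id=4), (2, id=1) …. Take first 3.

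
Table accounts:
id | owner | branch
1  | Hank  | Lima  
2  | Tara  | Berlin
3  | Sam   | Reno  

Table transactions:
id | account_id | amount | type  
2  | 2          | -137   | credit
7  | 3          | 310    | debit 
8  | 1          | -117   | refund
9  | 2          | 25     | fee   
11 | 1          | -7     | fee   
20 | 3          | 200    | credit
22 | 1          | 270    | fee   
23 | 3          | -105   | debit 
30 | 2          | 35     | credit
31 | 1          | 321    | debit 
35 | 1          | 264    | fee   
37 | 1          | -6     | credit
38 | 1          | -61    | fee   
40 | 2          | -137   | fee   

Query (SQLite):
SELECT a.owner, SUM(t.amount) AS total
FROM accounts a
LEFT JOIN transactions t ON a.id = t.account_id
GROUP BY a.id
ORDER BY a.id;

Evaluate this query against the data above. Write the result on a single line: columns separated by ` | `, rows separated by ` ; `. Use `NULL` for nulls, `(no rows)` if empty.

Hank | 664 ; Tara | -214 ; Sam | 405

LEFT JOIN keeps every accounts row; unmatched ones get NULL for transactions columns.
Group by accounts.id and compute SUM(t.amount). SUM over an all-NULL group is NULL.
  1: ids {8, 11, 22, 31, 35, 37, 38} → SUM(t.amount)=664
  2: ids {2, 9, 30, 40} → SUM(t.amount)=-214
  3: ids {7, 20, 23} → SUM(t.amount)=405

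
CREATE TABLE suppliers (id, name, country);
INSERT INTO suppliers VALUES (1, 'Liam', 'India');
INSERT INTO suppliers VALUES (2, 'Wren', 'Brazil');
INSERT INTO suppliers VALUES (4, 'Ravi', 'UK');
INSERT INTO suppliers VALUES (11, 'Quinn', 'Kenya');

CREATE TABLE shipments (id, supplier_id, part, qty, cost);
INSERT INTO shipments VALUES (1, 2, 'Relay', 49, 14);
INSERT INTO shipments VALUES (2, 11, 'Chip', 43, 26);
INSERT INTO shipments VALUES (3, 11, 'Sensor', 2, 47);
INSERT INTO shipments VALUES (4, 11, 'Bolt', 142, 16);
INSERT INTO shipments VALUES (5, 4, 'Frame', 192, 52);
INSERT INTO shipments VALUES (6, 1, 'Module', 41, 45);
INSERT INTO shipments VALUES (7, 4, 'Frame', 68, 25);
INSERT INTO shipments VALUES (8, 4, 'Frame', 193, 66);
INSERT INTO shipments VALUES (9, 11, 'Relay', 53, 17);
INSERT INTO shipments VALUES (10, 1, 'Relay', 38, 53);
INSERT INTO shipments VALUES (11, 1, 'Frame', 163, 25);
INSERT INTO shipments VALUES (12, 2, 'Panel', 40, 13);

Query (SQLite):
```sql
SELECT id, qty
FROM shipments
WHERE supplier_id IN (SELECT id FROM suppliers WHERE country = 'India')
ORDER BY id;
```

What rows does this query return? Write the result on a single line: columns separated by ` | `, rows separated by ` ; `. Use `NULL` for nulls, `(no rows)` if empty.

Inner query: suppliers.id where country = 'India'.
Outer: keep shipments rows whose supplier_id is in that set.
Inner query → {1}

6 | 41 ; 10 | 38 ; 11 | 163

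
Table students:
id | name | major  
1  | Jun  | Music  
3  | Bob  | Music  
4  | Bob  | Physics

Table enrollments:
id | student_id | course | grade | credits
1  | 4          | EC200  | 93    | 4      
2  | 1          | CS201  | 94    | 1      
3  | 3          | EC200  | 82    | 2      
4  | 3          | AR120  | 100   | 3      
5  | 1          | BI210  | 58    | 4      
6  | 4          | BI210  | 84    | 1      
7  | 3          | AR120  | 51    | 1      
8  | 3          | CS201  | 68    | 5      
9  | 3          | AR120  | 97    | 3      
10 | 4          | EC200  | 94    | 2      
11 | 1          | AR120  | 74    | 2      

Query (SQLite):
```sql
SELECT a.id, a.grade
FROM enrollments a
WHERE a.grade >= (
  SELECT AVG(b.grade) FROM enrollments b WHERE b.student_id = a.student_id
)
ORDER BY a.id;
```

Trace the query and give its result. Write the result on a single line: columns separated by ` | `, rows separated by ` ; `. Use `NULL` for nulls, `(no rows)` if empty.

For each enrollments row a, compute AVG(grade) over rows sharing a.student_id.
Keep row a if a.grade >= that per-group AVG.
  student_id=1: AVG(grade) = 75.333333
  student_id=3: AVG(grade) = 79.6
  student_id=4: AVG(grade) = 90.333333

1 | 93 ; 2 | 94 ; 3 | 82 ; 4 | 100 ; 9 | 97 ; 10 | 94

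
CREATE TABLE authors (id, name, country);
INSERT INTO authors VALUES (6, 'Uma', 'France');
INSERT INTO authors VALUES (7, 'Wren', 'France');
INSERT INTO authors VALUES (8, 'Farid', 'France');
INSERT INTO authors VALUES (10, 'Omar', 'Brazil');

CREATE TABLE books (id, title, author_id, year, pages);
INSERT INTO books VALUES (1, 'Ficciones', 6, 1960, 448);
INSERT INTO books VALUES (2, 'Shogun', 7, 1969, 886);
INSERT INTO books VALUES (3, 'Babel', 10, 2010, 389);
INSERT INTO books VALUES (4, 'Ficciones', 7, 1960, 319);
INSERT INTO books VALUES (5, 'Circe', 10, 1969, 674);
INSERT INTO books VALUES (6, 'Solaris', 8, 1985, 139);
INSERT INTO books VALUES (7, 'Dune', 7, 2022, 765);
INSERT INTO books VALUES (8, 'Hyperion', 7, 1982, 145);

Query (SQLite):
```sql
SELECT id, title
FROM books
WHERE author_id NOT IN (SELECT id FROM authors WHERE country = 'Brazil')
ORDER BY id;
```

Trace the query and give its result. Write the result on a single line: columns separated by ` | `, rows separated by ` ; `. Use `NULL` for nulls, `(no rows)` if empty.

Inner query: authors.id where country = 'Brazil'.
Outer: keep books rows whose author_id is not in that set.
Inner query → {10}

1 | Ficciones ; 2 | Shogun ; 4 | Ficciones ; 6 | Solaris ; 7 | Dune ; 8 | Hyperion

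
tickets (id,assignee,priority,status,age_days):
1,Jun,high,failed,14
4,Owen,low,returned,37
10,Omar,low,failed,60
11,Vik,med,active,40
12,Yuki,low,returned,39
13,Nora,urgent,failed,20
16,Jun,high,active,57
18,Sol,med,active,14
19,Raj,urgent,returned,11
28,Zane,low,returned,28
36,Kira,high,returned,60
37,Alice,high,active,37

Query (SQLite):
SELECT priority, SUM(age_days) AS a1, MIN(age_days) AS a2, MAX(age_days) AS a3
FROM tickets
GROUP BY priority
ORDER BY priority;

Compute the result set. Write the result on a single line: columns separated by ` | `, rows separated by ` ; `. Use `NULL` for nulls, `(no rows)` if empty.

high | 168 | 14 | 60 ; low | 164 | 28 | 60 ; med | 54 | 14 | 40 ; urgent | 31 | 11 | 20

Group tickets by priority.
Per group compute: SUM(age_days), MIN(age_days), MAX(age_days).
  high: ids {1, 16, 36, 37} → SUM(age_days)=168, MIN(age_days)=14, MAX(age_days)=60
  low: ids {4, 10, 12, 28} → SUM(age_days)=164, MIN(age_days)=28, MAX(age_days)=60
  med: ids {11, 18} → SUM(age_days)=54, MIN(age_days)=14, MAX(age_days)=40
  urgent: ids {13, 19} → SUM(age_days)=31, MIN(age_days)=11, MAX(age_days)=20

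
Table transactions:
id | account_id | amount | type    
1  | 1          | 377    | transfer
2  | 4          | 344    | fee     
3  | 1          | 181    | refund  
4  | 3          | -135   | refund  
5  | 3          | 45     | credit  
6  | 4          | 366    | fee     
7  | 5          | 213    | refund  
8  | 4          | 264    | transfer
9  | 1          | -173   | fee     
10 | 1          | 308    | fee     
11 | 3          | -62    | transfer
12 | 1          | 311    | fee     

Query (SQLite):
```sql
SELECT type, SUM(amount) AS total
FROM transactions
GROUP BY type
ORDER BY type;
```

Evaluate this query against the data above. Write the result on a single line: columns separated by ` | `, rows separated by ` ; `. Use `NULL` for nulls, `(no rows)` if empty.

Partition transactions by type; compute SUM(amount) within each group.
  credit: ids {5} → SUM(amount)=45
  fee: ids {2, 6, 9, 10, 12} → SUM(amount)=1156
  refund: ids {3, 4, 7} → SUM(amount)=259
  transfer: ids {1, 8, 11} → SUM(amount)=579

credit | 45 ; fee | 1156 ; refund | 259 ; transfer | 579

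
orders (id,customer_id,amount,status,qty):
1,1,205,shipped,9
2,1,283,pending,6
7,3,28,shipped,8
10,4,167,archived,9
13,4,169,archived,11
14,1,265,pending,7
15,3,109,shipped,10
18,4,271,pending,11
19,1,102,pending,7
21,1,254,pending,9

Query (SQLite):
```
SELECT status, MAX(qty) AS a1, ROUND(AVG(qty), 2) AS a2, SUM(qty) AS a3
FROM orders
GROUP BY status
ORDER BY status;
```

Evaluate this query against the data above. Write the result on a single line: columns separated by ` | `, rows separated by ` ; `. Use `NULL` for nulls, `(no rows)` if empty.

archived | 11 | 10 | 20 ; pending | 11 | 8 | 40 ; shipped | 10 | 9 | 27

Group orders by status.
Per group compute: MAX(qty), ROUND(AVG(qty), 2), SUM(qty).
  archived: ids {10, 13} → MAX(qty)=11, ROUND(AVG(qty), 2)=10, SUM(qty)=20
  pending: ids {2, 14, 18, 19, 21} → MAX(qty)=11, ROUND(AVG(qty), 2)=8, SUM(qty)=40
  shipped: ids {1, 7, 15} → MAX(qty)=10, ROUND(AVG(qty), 2)=9, SUM(qty)=27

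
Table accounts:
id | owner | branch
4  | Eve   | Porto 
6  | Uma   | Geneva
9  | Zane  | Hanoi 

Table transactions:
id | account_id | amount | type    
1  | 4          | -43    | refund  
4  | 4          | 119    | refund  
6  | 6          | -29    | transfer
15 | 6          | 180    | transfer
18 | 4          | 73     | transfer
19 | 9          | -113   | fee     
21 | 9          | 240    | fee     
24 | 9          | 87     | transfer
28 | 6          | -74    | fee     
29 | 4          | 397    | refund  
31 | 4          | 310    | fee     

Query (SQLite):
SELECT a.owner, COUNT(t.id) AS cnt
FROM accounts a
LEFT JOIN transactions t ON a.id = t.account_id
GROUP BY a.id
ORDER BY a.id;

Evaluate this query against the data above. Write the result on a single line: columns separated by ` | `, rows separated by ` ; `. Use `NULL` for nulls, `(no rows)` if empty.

LEFT JOIN keeps every accounts row; unmatched ones get NULL for transactions columns.
Group by accounts.id and compute COUNT(t.id). COUNT(col) of an all-NULL group is 0.
  4: ids {1, 4, 18, 29, 31} → COUNT(t.id)=5
  6: ids {6, 15, 28} → COUNT(t.id)=3
  9: ids {19, 21, 24} → COUNT(t.id)=3

Eve | 5 ; Uma | 3 ; Zane | 3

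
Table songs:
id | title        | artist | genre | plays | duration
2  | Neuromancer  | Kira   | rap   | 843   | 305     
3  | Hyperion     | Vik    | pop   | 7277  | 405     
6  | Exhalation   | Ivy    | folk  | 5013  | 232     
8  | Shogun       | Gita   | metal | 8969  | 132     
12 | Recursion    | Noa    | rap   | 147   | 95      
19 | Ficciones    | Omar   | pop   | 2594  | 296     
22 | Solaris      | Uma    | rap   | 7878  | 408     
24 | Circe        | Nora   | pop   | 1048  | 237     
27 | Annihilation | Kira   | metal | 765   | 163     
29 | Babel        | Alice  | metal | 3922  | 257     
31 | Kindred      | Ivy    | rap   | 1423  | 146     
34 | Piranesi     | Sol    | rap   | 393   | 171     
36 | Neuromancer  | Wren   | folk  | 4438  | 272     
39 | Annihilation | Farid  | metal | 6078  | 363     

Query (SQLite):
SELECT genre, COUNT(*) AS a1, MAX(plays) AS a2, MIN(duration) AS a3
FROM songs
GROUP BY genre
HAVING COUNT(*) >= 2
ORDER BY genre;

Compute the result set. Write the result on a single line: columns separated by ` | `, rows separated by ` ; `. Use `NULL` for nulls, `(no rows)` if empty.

Group songs by genre.
Per group compute: COUNT(*), MAX(plays), MIN(duration).
HAVING: drop groups with fewer than 2 rows.
  folk: ids {6, 36} → COUNT(*)=2, MAX(plays)=5013, MIN(duration)=232
  metal: ids {8, 27, 29, 39} → COUNT(*)=4, MAX(plays)=8969, MIN(duration)=132
  pop: ids {3, 19, 24} → COUNT(*)=3, MAX(plays)=7277, MIN(duration)=237
  rap: ids {2, 12, 22, 31, 34} → COUNT(*)=5, MAX(plays)=7878, MIN(duration)=95

folk | 2 | 5013 | 232 ; metal | 4 | 8969 | 132 ; pop | 3 | 7277 | 237 ; rap | 5 | 7878 | 95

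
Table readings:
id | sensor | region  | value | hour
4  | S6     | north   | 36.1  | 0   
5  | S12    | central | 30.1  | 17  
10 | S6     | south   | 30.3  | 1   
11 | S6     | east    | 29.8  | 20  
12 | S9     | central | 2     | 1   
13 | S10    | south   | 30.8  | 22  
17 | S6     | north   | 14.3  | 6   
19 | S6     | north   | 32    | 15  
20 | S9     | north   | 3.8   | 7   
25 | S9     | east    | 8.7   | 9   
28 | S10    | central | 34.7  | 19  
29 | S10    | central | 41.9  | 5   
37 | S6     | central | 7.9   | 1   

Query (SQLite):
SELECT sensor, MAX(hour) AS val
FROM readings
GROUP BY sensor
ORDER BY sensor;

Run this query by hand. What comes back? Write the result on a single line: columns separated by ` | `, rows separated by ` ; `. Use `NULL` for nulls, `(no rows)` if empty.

Partition readings by sensor; compute MAX(hour) within each group.
  S10: ids {13, 28, 29} → MAX(hour)=22
  S12: ids {5} → MAX(hour)=17
  S6: ids {4, 10, 11, 17, 19, 37} → MAX(hour)=20
  S9: ids {12, 20, 25} → MAX(hour)=9

S10 | 22 ; S12 | 17 ; S6 | 20 ; S9 | 9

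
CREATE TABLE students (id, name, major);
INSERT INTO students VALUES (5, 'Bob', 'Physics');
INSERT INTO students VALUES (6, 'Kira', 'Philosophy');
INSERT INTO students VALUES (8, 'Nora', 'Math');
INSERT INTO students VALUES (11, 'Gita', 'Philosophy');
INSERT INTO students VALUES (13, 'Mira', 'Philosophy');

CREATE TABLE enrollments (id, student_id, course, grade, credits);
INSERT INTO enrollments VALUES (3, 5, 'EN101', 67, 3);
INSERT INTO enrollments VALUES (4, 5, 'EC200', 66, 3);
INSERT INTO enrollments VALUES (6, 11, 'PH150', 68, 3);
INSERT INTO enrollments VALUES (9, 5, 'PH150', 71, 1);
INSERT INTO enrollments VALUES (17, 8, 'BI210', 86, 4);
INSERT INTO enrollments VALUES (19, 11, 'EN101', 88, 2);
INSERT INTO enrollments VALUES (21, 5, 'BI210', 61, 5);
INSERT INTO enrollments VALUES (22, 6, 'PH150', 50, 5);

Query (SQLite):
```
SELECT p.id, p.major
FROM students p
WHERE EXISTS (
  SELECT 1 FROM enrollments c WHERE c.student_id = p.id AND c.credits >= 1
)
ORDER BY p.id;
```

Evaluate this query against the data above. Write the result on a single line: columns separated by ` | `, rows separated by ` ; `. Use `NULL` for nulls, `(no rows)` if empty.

5 | Physics ; 6 | Philosophy ; 8 | Math ; 11 | Philosophy

For each students row, check whether any enrollments with matching student_id has credits >= 1.
Keep rows where that is true.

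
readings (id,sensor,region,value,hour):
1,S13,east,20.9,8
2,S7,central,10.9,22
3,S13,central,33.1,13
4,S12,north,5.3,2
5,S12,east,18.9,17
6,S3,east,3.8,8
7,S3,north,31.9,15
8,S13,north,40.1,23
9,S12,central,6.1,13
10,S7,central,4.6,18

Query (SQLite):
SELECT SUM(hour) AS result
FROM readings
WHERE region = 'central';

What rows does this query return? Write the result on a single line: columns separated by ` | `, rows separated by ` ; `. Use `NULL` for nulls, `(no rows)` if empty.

66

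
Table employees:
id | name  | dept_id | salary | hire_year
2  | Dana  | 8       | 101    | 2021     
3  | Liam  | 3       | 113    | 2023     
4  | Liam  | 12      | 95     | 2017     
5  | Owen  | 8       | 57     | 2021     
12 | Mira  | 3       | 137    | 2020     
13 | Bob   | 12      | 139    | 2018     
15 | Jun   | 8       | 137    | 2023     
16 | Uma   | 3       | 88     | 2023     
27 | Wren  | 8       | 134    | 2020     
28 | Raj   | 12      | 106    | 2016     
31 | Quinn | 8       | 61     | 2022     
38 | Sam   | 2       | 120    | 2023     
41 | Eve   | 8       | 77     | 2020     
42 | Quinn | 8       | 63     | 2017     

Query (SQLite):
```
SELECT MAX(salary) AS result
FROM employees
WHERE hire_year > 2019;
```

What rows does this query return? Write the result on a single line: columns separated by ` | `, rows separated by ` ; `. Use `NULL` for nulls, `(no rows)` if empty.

137

Rows where hire_year > 2019 → salary values: [101, 113, 57, 137, 137, 88, 134, 61, 120, 77].
MAX of non-NULL values = 137.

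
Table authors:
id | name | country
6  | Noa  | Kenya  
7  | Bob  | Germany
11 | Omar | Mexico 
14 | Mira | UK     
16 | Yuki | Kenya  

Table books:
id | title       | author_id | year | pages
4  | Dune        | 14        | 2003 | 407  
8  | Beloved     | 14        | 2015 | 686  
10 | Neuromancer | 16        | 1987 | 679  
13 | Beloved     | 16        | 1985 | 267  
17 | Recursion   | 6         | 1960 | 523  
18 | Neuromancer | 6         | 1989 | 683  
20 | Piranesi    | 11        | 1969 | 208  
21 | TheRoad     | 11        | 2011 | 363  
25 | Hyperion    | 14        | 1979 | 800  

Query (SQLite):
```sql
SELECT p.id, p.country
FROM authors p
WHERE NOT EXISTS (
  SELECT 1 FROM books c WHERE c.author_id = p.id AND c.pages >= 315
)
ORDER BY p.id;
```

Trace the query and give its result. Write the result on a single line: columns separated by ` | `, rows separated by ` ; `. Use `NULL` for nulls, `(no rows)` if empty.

7 | Germany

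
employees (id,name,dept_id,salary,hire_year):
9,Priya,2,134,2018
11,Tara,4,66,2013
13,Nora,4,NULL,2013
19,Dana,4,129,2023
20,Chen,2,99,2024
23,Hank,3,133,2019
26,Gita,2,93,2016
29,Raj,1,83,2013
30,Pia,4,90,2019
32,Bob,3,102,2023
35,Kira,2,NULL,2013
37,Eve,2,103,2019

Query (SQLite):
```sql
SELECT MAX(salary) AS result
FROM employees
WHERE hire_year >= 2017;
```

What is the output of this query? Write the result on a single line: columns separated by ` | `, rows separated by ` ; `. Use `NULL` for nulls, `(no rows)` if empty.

Rows where hire_year >= 2017 → salary values: [134, 129, 99, 133, 90, 102, 103].
MAX of non-NULL values = 134.

134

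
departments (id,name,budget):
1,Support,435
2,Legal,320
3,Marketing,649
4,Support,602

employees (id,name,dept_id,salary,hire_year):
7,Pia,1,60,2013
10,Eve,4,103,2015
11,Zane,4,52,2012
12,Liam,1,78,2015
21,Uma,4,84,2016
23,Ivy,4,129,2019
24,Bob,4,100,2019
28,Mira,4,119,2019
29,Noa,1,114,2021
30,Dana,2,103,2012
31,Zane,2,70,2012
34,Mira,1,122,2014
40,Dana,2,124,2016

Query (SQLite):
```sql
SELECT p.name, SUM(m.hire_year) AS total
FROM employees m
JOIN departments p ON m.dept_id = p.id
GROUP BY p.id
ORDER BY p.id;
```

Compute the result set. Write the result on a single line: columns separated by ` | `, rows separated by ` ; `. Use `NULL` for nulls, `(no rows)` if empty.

Join each employees row to its departments via dept_id.
Group joined rows by departments.id; compute SUM(m.hire_year) per group.
  1: ids {7, 12, 29, 34} → SUM(m.hire_year)=8063
  2: ids {30, 31, 40} → SUM(m.hire_year)=6040
  4: ids {10, 11, 21, 23, 24, 28} → SUM(m.hire_year)=12100

Support | 8063 ; Legal | 6040 ; Support | 12100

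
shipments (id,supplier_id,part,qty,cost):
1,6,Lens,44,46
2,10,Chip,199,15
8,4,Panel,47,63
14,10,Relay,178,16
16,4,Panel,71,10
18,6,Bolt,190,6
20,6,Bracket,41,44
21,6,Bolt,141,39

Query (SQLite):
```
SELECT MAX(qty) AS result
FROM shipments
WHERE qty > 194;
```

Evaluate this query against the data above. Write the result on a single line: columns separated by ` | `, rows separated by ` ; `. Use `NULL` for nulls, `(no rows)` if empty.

199

Rows where qty > 194 → qty values: [199].
MAX of non-NULL values = 199.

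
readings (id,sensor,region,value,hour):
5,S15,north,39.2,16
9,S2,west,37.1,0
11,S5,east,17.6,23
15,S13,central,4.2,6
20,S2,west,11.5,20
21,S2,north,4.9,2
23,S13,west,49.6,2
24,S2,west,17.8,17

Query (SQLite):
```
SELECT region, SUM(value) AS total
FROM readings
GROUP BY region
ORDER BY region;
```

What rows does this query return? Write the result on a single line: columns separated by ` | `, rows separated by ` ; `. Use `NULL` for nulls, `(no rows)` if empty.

Partition readings by region; compute SUM(value) within each group.
  central: ids {15} → SUM(value)=4.2
  east: ids {11} → SUM(value)=17.6
  north: ids {5, 21} → SUM(value)=44.1
  west: ids {9, 20, 23, 24} → SUM(value)=116

central | 4.2 ; east | 17.6 ; north | 44.1 ; west | 116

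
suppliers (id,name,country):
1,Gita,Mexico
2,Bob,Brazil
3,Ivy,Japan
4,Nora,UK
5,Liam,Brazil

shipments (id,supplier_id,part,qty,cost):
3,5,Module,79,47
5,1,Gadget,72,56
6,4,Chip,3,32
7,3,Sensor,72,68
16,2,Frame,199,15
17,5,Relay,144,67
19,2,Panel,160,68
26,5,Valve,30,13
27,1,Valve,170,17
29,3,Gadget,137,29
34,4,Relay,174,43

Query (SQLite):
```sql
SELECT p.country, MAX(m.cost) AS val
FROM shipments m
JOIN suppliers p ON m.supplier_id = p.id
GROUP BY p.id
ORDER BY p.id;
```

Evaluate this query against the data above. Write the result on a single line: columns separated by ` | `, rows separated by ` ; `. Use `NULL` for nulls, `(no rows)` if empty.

Mexico | 56 ; Brazil | 68 ; Japan | 68 ; UK | 43 ; Brazil | 67

Join each shipments row to its suppliers via supplier_id.
Group joined rows by suppliers.id; compute MAX(m.cost) per group.
  1: ids {5, 27} → MAX(m.cost)=56
  2: ids {16, 19} → MAX(m.cost)=68
  3: ids {7, 29} → MAX(m.cost)=68
  4: ids {6, 34} → MAX(m.cost)=43
  5: ids {3, 17, 26} → MAX(m.cost)=67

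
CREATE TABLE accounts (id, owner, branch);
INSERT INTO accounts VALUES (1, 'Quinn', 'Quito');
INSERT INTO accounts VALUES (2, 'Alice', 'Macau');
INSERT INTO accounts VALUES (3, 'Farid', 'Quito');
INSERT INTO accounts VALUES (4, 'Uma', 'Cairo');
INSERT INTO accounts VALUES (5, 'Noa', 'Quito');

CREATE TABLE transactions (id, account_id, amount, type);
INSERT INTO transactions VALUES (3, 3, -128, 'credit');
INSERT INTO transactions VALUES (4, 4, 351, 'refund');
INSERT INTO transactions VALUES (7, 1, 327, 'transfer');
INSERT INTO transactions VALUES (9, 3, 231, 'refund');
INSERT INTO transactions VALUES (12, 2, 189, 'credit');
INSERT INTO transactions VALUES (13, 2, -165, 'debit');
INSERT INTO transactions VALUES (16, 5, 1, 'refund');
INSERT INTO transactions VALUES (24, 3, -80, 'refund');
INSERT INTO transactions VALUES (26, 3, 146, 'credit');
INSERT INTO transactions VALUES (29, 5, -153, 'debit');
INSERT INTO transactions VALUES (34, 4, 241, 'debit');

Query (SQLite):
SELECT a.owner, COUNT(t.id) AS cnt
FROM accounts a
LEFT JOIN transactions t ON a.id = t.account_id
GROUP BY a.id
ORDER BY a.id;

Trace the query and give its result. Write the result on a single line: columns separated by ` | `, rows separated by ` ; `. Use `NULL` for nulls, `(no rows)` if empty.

Quinn | 1 ; Alice | 2 ; Farid | 4 ; Uma | 2 ; Noa | 2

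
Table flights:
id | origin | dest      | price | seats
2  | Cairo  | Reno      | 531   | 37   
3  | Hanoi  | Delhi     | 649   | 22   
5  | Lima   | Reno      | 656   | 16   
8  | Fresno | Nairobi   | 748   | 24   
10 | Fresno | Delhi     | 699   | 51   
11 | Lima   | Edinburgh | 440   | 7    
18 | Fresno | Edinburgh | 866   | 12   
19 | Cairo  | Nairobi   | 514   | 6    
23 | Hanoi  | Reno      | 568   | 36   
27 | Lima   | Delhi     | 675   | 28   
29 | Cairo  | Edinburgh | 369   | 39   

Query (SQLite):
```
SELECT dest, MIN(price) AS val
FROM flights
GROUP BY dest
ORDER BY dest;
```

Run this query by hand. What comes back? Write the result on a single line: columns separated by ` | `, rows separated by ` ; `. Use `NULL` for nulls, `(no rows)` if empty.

Delhi | 649 ; Edinburgh | 369 ; Nairobi | 514 ; Reno | 531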